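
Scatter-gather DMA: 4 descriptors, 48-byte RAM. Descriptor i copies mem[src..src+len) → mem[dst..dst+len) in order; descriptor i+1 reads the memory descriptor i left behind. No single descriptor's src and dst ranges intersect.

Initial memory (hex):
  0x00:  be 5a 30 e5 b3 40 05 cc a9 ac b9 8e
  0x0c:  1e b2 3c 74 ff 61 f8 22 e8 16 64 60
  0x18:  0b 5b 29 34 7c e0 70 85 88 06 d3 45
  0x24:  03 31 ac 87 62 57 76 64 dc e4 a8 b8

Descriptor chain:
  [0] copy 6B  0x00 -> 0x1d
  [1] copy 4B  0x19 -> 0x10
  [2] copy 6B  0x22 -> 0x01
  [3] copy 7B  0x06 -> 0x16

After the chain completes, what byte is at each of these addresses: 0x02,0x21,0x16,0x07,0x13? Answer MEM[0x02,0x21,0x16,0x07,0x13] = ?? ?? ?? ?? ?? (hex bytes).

MEM[0x02,0x21,0x16,0x07,0x13] = 45 b3 87 cc 7c

  after D0: wrote 6B at 0x1d = be5a30e5b340
  after D1: wrote 4B at 0x10 = 5b29347c
  after D2: wrote 6B at 0x01 = 40450331ac87
  after D3: wrote 7B at 0x16 = 87cca9acb98e1e
query mem[0x02]=0x45, mem[0x21]=0xb3, mem[0x16]=0x87, mem[0x07]=0xcc, mem[0x13]=0x7c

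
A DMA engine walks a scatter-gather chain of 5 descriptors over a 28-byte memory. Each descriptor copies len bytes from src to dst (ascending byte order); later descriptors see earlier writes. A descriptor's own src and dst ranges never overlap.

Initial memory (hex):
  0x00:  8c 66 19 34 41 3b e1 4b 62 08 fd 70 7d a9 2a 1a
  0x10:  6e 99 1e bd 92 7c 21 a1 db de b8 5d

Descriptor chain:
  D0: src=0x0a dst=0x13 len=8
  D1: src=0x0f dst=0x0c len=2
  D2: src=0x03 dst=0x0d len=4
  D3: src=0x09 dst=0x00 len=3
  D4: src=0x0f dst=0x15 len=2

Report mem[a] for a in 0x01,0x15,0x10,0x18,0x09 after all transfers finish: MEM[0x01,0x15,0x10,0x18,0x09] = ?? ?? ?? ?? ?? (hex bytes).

MEM[0x01,0x15,0x10,0x18,0x09] = fd 3b e1 1a 08

D0: mem[0x13..0x1a] <- [fd 70 7d a9 2a 1a 6e 99]
D1: mem[0x0c..0x0d] <- [1a 6e]
D2: mem[0x0d..0x10] <- [34 41 3b e1]
D3: mem[0x00..0x02] <- [08 fd 70]
D4: mem[0x15..0x16] <- [3b e1]
query mem[0x01]=0xfd, mem[0x15]=0x3b, mem[0x10]=0xe1, mem[0x18]=0x1a, mem[0x09]=0x08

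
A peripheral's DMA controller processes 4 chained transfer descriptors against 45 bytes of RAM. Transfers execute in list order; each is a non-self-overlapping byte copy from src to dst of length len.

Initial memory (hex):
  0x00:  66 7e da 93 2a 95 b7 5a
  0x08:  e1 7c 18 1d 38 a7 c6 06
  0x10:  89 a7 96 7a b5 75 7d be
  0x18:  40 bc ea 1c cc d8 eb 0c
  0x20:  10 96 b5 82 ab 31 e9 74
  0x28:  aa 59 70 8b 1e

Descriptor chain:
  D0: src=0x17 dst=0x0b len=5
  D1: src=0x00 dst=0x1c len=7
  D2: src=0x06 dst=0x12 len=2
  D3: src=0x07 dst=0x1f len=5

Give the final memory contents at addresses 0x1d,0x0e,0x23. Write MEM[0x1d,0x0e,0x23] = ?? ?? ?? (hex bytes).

  after D0: wrote 5B at 0x0b = be40bcea1c
  after D1: wrote 7B at 0x1c = 667eda932a95b7
  after D2: wrote 2B at 0x12 = b75a
  after D3: wrote 5B at 0x1f = 5ae17c18be
query mem[0x1d]=0x7e, mem[0x0e]=0xea, mem[0x23]=0xbe

MEM[0x1d,0x0e,0x23] = 7e ea be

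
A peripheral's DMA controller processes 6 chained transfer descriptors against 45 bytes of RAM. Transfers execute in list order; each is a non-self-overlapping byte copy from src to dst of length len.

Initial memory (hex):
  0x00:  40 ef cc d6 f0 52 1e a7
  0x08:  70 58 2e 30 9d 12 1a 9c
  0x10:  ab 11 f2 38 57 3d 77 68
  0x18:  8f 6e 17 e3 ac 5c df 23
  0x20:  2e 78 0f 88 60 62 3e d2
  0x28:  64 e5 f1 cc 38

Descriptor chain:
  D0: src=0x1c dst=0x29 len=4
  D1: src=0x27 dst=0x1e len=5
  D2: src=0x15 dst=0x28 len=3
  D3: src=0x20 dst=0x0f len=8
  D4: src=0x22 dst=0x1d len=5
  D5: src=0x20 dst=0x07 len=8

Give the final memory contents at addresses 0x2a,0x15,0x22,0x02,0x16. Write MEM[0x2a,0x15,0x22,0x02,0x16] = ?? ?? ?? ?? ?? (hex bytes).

MEM[0x2a,0x15,0x22,0x02,0x16] = 68 3e df cc d2

#0 dst[0x29+4] := {0xac,0x5c,0xdf,0x23}
#1 dst[0x1e+5] := {0xd2,0x64,0xac,0x5c,0xdf}
#2 dst[0x28+3] := {0x3d,0x77,0x68}
#3 dst[0x0f+8] := {0xac,0x5c,0xdf,0x88,0x60,0x62,0x3e,0xd2}
#4 dst[0x1d+5] := {0xdf,0x88,0x60,0x62,0x3e}
#5 dst[0x07+8] := {0x62,0x3e,0xdf,0x88,0x60,0x62,0x3e,0xd2}
query mem[0x2a]=0x68, mem[0x15]=0x3e, mem[0x22]=0xdf, mem[0x02]=0xcc, mem[0x16]=0xd2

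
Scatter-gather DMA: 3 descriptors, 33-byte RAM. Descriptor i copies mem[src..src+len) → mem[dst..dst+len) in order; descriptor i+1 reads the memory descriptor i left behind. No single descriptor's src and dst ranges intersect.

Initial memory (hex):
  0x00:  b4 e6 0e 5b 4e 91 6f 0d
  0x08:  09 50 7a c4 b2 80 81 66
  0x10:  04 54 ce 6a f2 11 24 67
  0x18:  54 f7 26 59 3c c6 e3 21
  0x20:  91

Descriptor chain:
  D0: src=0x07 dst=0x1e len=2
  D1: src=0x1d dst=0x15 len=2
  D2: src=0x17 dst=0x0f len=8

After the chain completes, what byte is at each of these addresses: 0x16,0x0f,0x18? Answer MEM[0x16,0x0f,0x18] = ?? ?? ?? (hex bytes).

MEM[0x16,0x0f,0x18] = 0d 67 54

[0] 0x07->0x1e len=2 : 0d 09
[1] 0x1d->0x15 len=2 : c6 0d
[2] 0x17->0x0f len=8 : 67 54 f7 26 59 3c c6 0d
query mem[0x16]=0x0d, mem[0x0f]=0x67, mem[0x18]=0x54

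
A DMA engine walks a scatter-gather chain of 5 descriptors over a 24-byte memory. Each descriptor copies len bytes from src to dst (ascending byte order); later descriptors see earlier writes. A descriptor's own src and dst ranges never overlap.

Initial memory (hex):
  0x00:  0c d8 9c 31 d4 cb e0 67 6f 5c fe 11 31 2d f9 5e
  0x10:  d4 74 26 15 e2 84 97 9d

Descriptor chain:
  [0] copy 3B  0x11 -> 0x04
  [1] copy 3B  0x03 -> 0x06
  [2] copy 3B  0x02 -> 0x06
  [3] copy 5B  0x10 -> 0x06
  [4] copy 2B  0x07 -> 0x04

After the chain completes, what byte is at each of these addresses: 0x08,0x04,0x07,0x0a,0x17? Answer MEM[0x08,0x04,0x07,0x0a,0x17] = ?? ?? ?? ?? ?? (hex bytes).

D0: mem[0x04..0x06] <- [74 26 15]
D1: mem[0x06..0x08] <- [31 74 26]
D2: mem[0x06..0x08] <- [9c 31 74]
D3: mem[0x06..0x0a] <- [d4 74 26 15 e2]
D4: mem[0x04..0x05] <- [74 26]
query mem[0x08]=0x26, mem[0x04]=0x74, mem[0x07]=0x74, mem[0x0a]=0xe2, mem[0x17]=0x9d

MEM[0x08,0x04,0x07,0x0a,0x17] = 26 74 74 e2 9d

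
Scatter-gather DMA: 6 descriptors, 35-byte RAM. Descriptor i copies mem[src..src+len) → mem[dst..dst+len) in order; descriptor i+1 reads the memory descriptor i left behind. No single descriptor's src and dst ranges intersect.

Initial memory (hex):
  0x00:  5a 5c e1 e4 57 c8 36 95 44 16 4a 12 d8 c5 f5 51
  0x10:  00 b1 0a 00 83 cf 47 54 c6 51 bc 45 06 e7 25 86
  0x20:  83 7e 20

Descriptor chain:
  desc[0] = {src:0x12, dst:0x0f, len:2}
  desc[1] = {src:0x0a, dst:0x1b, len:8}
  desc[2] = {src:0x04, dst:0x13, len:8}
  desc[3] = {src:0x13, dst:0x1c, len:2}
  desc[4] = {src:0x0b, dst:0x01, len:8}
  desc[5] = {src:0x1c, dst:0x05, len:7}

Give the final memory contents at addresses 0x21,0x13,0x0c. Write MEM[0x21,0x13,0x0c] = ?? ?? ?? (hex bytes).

D0: mem[0x0f..0x10] <- [0a 00]
D1: mem[0x1b..0x22] <- [4a 12 d8 c5 f5 0a 00 b1]
D2: mem[0x13..0x1a] <- [57 c8 36 95 44 16 4a 12]
D3: mem[0x1c..0x1d] <- [57 c8]
D4: mem[0x01..0x08] <- [12 d8 c5 f5 0a 00 b1 0a]
D5: mem[0x05..0x0b] <- [57 c8 c5 f5 0a 00 b1]
query mem[0x21]=0x00, mem[0x13]=0x57, mem[0x0c]=0xd8

MEM[0x21,0x13,0x0c] = 00 57 d8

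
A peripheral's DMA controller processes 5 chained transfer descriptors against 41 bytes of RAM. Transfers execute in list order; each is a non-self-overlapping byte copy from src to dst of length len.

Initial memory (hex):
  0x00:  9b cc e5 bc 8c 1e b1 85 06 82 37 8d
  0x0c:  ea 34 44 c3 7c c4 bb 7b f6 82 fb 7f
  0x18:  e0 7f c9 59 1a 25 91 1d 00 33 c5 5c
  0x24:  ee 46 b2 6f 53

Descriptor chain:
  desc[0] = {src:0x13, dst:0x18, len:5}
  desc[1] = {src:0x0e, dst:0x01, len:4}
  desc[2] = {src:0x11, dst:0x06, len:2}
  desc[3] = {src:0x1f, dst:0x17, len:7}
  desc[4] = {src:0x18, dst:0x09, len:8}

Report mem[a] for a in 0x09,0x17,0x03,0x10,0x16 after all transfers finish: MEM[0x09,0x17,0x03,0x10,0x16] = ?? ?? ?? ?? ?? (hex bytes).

MEM[0x09,0x17,0x03,0x10,0x16] = 00 1d 7c 1d fb

D0: mem[0x18..0x1c] <- [7b f6 82 fb 7f]
D1: mem[0x01..0x04] <- [44 c3 7c c4]
D2: mem[0x06..0x07] <- [c4 bb]
D3: mem[0x17..0x1d] <- [1d 00 33 c5 5c ee 46]
D4: mem[0x09..0x10] <- [00 33 c5 5c ee 46 91 1d]
query mem[0x09]=0x00, mem[0x17]=0x1d, mem[0x03]=0x7c, mem[0x10]=0x1d, mem[0x16]=0xfb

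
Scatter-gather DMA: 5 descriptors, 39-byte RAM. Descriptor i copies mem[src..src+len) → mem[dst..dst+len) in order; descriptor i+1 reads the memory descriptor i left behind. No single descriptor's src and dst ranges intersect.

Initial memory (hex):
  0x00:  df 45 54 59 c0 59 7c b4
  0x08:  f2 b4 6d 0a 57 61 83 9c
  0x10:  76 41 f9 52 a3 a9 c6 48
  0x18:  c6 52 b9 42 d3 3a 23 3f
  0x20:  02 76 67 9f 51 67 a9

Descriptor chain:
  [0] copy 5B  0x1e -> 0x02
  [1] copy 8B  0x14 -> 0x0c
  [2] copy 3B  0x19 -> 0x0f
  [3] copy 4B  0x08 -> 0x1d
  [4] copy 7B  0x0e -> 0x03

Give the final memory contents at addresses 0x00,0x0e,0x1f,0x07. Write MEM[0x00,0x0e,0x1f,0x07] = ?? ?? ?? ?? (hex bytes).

D0: mem[0x02..0x06] <- [23 3f 02 76 67]
D1: mem[0x0c..0x13] <- [a3 a9 c6 48 c6 52 b9 42]
D2: mem[0x0f..0x11] <- [52 b9 42]
D3: mem[0x1d..0x20] <- [f2 b4 6d 0a]
D4: mem[0x03..0x09] <- [c6 52 b9 42 b9 42 a3]
query mem[0x00]=0xdf, mem[0x0e]=0xc6, mem[0x1f]=0x6d, mem[0x07]=0xb9

MEM[0x00,0x0e,0x1f,0x07] = df c6 6d b9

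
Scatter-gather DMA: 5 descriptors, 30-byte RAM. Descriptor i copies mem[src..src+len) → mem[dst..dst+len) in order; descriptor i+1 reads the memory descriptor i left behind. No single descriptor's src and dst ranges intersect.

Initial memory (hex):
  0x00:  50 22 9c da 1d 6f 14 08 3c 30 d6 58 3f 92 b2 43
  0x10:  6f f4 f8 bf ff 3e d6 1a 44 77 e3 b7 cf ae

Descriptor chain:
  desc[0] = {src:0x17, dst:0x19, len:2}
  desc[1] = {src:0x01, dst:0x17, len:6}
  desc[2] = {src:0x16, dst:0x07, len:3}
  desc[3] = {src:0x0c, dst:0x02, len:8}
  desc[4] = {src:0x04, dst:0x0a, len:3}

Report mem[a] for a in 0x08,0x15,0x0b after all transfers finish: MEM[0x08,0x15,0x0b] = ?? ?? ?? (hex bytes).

  after D0: wrote 2B at 0x19 = 1a44
  after D1: wrote 6B at 0x17 = 229cda1d6f14
  after D2: wrote 3B at 0x07 = d6229c
  after D3: wrote 8B at 0x02 = 3f92b2436ff4f8bf
  after D4: wrote 3B at 0x0a = b2436f
query mem[0x08]=0xf8, mem[0x15]=0x3e, mem[0x0b]=0x43

MEM[0x08,0x15,0x0b] = f8 3e 43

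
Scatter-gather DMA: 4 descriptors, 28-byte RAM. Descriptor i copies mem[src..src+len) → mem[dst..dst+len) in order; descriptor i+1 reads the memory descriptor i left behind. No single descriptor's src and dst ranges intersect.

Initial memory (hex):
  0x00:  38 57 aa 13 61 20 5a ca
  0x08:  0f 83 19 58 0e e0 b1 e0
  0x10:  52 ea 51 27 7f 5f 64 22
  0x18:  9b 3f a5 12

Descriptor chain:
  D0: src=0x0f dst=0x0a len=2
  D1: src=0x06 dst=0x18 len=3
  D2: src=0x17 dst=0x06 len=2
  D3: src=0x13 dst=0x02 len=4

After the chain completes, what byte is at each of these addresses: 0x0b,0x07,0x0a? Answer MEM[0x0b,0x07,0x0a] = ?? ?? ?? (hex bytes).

D0: mem[0x0a..0x0b] <- [e0 52]
D1: mem[0x18..0x1a] <- [5a ca 0f]
D2: mem[0x06..0x07] <- [22 5a]
D3: mem[0x02..0x05] <- [27 7f 5f 64]
query mem[0x0b]=0x52, mem[0x07]=0x5a, mem[0x0a]=0xe0

MEM[0x0b,0x07,0x0a] = 52 5a e0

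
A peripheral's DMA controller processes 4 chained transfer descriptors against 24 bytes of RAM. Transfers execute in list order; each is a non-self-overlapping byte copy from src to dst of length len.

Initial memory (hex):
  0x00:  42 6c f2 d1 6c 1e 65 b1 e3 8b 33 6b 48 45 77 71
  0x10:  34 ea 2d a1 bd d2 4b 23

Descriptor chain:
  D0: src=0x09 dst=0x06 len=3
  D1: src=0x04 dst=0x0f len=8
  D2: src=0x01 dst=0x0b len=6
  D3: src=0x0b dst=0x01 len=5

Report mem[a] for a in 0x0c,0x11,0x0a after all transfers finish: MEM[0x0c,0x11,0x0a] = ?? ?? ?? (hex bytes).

#0 dst[0x06+3] := {0x8b,0x33,0x6b}
#1 dst[0x0f+8] := {0x6c,0x1e,0x8b,0x33,0x6b,0x8b,0x33,0x6b}
#2 dst[0x0b+6] := {0x6c,0xf2,0xd1,0x6c,0x1e,0x8b}
#3 dst[0x01+5] := {0x6c,0xf2,0xd1,0x6c,0x1e}
query mem[0x0c]=0xf2, mem[0x11]=0x8b, mem[0x0a]=0x33

MEM[0x0c,0x11,0x0a] = f2 8b 33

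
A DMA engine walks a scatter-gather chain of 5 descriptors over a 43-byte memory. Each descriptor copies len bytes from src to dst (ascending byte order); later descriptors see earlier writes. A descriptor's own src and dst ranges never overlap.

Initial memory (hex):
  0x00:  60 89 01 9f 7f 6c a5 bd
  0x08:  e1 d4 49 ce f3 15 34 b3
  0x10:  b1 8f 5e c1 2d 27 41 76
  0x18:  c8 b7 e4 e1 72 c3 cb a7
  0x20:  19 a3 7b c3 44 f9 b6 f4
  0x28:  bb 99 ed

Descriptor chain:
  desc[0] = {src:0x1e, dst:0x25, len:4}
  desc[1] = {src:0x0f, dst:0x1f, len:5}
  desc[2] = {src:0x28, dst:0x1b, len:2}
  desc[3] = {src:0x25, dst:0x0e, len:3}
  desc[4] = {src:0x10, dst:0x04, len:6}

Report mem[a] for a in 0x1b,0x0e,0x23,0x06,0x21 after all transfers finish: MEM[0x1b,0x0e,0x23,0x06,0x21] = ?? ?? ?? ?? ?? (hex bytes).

#0 dst[0x25+4] := {0xcb,0xa7,0x19,0xa3}
#1 dst[0x1f+5] := {0xb3,0xb1,0x8f,0x5e,0xc1}
#2 dst[0x1b+2] := {0xa3,0x99}
#3 dst[0x0e+3] := {0xcb,0xa7,0x19}
#4 dst[0x04+6] := {0x19,0x8f,0x5e,0xc1,0x2d,0x27}
query mem[0x1b]=0xa3, mem[0x0e]=0xcb, mem[0x23]=0xc1, mem[0x06]=0x5e, mem[0x21]=0x8f

MEM[0x1b,0x0e,0x23,0x06,0x21] = a3 cb c1 5e 8f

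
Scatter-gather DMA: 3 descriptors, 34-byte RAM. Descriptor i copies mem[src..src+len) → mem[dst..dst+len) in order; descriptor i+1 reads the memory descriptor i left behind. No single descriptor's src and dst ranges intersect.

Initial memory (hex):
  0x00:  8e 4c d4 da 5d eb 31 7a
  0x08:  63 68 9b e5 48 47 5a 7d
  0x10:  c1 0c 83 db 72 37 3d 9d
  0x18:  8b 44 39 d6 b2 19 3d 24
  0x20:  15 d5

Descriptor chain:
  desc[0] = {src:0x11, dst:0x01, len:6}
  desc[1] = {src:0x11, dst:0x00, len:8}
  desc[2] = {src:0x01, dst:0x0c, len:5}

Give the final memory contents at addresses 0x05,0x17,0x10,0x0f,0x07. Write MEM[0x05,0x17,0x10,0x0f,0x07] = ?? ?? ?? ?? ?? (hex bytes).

#0 dst[0x01+6] := {0x0c,0x83,0xdb,0x72,0x37,0x3d}
#1 dst[0x00+8] := {0x0c,0x83,0xdb,0x72,0x37,0x3d,0x9d,0x8b}
#2 dst[0x0c+5] := {0x83,0xdb,0x72,0x37,0x3d}
query mem[0x05]=0x3d, mem[0x17]=0x9d, mem[0x10]=0x3d, mem[0x0f]=0x37, mem[0x07]=0x8b

MEM[0x05,0x17,0x10,0x0f,0x07] = 3d 9d 3d 37 8b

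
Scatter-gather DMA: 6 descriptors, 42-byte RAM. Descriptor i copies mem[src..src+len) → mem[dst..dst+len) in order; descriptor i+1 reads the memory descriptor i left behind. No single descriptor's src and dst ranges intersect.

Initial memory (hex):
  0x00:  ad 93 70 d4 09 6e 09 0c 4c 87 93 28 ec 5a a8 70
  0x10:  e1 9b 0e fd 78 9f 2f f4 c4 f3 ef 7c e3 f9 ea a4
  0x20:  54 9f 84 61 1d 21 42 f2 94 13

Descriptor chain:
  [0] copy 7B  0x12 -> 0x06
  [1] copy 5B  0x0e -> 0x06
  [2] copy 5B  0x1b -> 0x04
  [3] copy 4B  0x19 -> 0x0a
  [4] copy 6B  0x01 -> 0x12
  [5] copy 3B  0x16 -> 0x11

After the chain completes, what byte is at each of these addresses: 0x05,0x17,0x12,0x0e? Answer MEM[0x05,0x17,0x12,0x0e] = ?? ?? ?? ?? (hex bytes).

MEM[0x05,0x17,0x12,0x0e] = e3 f9 f9 a8

#0 dst[0x06+7] := {0x0e,0xfd,0x78,0x9f,0x2f,0xf4,0xc4}
#1 dst[0x06+5] := {0xa8,0x70,0xe1,0x9b,0x0e}
#2 dst[0x04+5] := {0x7c,0xe3,0xf9,0xea,0xa4}
#3 dst[0x0a+4] := {0xf3,0xef,0x7c,0xe3}
#4 dst[0x12+6] := {0x93,0x70,0xd4,0x7c,0xe3,0xf9}
#5 dst[0x11+3] := {0xe3,0xf9,0xc4}
query mem[0x05]=0xe3, mem[0x17]=0xf9, mem[0x12]=0xf9, mem[0x0e]=0xa8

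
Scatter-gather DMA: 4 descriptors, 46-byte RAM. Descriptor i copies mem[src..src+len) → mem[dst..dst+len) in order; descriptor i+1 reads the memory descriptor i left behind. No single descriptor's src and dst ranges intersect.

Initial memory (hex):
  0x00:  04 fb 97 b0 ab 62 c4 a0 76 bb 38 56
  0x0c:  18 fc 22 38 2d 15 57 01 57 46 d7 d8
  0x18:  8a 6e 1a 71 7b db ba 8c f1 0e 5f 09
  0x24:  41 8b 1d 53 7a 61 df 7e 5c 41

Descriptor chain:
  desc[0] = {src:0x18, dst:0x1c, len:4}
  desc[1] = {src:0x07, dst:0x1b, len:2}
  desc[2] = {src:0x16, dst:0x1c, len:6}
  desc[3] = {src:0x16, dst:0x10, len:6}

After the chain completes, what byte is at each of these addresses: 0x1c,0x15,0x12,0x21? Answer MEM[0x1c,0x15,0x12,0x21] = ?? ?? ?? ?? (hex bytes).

MEM[0x1c,0x15,0x12,0x21] = d7 a0 8a a0

[0] 0x18->0x1c len=4 : 8a 6e 1a 71
[1] 0x07->0x1b len=2 : a0 76
[2] 0x16->0x1c len=6 : d7 d8 8a 6e 1a a0
[3] 0x16->0x10 len=6 : d7 d8 8a 6e 1a a0
query mem[0x1c]=0xd7, mem[0x15]=0xa0, mem[0x12]=0x8a, mem[0x21]=0xa0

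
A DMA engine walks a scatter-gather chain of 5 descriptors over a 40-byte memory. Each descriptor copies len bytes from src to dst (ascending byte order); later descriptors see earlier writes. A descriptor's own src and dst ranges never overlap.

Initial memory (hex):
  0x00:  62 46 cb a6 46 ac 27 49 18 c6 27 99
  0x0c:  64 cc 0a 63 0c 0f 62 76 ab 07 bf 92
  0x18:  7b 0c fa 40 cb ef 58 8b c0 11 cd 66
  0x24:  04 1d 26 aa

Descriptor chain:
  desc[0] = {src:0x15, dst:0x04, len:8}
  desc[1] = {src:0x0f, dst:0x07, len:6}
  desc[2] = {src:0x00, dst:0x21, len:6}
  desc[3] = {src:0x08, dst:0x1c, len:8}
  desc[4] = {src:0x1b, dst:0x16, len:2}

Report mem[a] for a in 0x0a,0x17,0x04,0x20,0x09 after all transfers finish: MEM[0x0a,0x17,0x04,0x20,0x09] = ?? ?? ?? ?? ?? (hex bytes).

MEM[0x0a,0x17,0x04,0x20,0x09] = 62 0c 07 ab 0f

#0 dst[0x04+8] := {0x07,0xbf,0x92,0x7b,0x0c,0xfa,0x40,0xcb}
#1 dst[0x07+6] := {0x63,0x0c,0x0f,0x62,0x76,0xab}
#2 dst[0x21+6] := {0x62,0x46,0xcb,0xa6,0x07,0xbf}
#3 dst[0x1c+8] := {0x0c,0x0f,0x62,0x76,0xab,0xcc,0x0a,0x63}
#4 dst[0x16+2] := {0x40,0x0c}
query mem[0x0a]=0x62, mem[0x17]=0x0c, mem[0x04]=0x07, mem[0x20]=0xab, mem[0x09]=0x0f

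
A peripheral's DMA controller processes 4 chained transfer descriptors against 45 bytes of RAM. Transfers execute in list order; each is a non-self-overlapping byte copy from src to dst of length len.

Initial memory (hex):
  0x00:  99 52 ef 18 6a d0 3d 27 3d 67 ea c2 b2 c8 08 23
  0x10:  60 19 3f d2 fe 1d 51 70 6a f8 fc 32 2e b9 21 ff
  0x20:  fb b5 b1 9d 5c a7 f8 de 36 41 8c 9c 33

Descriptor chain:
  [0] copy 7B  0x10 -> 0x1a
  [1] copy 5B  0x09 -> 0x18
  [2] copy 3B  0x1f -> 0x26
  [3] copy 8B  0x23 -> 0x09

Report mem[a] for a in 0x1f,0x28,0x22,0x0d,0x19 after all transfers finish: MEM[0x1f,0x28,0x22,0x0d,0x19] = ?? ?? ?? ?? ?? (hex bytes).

MEM[0x1f,0x28,0x22,0x0d,0x19] = 1d b5 b1 51 ea

D0: mem[0x1a..0x20] <- [60 19 3f d2 fe 1d 51]
D1: mem[0x18..0x1c] <- [67 ea c2 b2 c8]
D2: mem[0x26..0x28] <- [1d 51 b5]
D3: mem[0x09..0x10] <- [9d 5c a7 1d 51 b5 41 8c]
query mem[0x1f]=0x1d, mem[0x28]=0xb5, mem[0x22]=0xb1, mem[0x0d]=0x51, mem[0x19]=0xea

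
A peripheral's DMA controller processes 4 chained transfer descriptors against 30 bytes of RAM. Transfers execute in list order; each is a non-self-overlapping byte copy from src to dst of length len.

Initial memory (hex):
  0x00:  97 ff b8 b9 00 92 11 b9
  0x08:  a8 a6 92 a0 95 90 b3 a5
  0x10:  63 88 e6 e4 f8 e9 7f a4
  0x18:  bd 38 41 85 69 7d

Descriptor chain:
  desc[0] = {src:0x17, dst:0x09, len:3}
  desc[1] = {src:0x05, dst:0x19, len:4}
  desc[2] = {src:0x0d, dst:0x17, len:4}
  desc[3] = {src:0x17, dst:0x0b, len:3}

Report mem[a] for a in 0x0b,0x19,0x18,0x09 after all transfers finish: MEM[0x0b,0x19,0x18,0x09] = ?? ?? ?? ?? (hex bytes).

MEM[0x0b,0x19,0x18,0x09] = 90 a5 b3 a4

#0 dst[0x09+3] := {0xa4,0xbd,0x38}
#1 dst[0x19+4] := {0x92,0x11,0xb9,0xa8}
#2 dst[0x17+4] := {0x90,0xb3,0xa5,0x63}
#3 dst[0x0b+3] := {0x90,0xb3,0xa5}
query mem[0x0b]=0x90, mem[0x19]=0xa5, mem[0x18]=0xb3, mem[0x09]=0xa4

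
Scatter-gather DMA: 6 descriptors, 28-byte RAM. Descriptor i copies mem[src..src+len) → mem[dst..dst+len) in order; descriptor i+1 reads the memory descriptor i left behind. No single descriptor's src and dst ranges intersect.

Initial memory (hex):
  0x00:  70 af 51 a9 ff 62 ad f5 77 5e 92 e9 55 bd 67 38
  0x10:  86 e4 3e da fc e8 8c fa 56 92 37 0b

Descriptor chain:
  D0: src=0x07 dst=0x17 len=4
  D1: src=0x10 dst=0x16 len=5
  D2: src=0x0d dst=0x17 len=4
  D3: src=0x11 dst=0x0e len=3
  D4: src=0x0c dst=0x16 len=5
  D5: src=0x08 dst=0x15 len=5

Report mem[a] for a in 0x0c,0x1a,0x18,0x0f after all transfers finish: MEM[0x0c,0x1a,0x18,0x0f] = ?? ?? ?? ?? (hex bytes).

MEM[0x0c,0x1a,0x18,0x0f] = 55 da e9 3e

#0 dst[0x17+4] := {0xf5,0x77,0x5e,0x92}
#1 dst[0x16+5] := {0x86,0xe4,0x3e,0xda,0xfc}
#2 dst[0x17+4] := {0xbd,0x67,0x38,0x86}
#3 dst[0x0e+3] := {0xe4,0x3e,0xda}
#4 dst[0x16+5] := {0x55,0xbd,0xe4,0x3e,0xda}
#5 dst[0x15+5] := {0x77,0x5e,0x92,0xe9,0x55}
query mem[0x0c]=0x55, mem[0x1a]=0xda, mem[0x18]=0xe9, mem[0x0f]=0x3e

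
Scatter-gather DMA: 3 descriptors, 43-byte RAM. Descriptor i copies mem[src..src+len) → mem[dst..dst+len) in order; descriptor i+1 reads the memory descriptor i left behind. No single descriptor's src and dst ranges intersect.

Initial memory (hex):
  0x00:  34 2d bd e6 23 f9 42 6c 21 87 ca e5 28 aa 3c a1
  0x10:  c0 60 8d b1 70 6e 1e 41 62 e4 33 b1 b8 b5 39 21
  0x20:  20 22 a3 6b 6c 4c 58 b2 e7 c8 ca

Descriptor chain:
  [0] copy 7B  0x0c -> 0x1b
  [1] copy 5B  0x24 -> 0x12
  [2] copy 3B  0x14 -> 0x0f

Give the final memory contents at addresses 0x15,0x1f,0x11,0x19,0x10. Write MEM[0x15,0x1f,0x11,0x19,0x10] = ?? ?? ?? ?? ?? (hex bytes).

  after D0: wrote 7B at 0x1b = 28aa3ca1c0608d
  after D1: wrote 5B at 0x12 = 6c4c58b2e7
  after D2: wrote 3B at 0x0f = 58b2e7
query mem[0x15]=0xb2, mem[0x1f]=0xc0, mem[0x11]=0xe7, mem[0x19]=0xe4, mem[0x10]=0xb2

MEM[0x15,0x1f,0x11,0x19,0x10] = b2 c0 e7 e4 b2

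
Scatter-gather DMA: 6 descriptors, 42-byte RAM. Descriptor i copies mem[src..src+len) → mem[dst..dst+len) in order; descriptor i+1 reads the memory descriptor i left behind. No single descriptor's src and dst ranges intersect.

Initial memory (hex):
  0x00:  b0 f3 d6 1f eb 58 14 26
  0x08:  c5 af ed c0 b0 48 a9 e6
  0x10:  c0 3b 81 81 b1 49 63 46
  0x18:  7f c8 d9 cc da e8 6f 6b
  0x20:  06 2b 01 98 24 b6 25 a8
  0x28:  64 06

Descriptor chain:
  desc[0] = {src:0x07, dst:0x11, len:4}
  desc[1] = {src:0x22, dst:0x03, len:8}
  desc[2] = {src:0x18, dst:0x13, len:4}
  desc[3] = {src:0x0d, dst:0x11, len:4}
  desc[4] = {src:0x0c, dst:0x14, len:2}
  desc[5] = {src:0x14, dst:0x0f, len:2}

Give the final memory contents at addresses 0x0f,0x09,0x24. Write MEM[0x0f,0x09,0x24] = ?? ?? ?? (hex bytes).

MEM[0x0f,0x09,0x24] = b0 64 24

D0: mem[0x11..0x14] <- [26 c5 af ed]
D1: mem[0x03..0x0a] <- [01 98 24 b6 25 a8 64 06]
D2: mem[0x13..0x16] <- [7f c8 d9 cc]
D3: mem[0x11..0x14] <- [48 a9 e6 c0]
D4: mem[0x14..0x15] <- [b0 48]
D5: mem[0x0f..0x10] <- [b0 48]
query mem[0x0f]=0xb0, mem[0x09]=0x64, mem[0x24]=0x24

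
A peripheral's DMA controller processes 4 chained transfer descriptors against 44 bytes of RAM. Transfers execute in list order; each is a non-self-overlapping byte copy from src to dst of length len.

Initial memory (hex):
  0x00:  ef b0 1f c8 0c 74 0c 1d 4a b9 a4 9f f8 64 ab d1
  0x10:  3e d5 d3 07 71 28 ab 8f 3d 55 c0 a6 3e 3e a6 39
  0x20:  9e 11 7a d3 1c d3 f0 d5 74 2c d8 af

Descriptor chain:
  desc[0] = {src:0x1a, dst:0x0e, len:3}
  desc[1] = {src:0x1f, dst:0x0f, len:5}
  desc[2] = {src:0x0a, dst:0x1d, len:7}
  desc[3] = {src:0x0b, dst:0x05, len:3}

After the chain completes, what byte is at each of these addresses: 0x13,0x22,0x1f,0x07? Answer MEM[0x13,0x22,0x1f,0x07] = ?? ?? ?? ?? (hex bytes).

D0: mem[0x0e..0x10] <- [c0 a6 3e]
D1: mem[0x0f..0x13] <- [39 9e 11 7a d3]
D2: mem[0x1d..0x23] <- [a4 9f f8 64 c0 39 9e]
D3: mem[0x05..0x07] <- [9f f8 64]
query mem[0x13]=0xd3, mem[0x22]=0x39, mem[0x1f]=0xf8, mem[0x07]=0x64

MEM[0x13,0x22,0x1f,0x07] = d3 39 f8 64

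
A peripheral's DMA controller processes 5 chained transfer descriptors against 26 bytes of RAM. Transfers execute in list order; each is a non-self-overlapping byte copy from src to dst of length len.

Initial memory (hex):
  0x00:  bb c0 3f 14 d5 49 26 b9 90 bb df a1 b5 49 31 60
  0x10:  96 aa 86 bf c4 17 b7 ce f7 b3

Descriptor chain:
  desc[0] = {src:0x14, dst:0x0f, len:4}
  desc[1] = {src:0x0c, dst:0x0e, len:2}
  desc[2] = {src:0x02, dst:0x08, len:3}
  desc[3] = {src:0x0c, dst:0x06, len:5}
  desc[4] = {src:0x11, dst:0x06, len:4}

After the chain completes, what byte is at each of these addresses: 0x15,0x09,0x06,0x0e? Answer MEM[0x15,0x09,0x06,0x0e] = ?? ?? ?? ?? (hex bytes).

D0: mem[0x0f..0x12] <- [c4 17 b7 ce]
D1: mem[0x0e..0x0f] <- [b5 49]
D2: mem[0x08..0x0a] <- [3f 14 d5]
D3: mem[0x06..0x0a] <- [b5 49 b5 49 17]
D4: mem[0x06..0x09] <- [b7 ce bf c4]
query mem[0x15]=0x17, mem[0x09]=0xc4, mem[0x06]=0xb7, mem[0x0e]=0xb5

MEM[0x15,0x09,0x06,0x0e] = 17 c4 b7 b5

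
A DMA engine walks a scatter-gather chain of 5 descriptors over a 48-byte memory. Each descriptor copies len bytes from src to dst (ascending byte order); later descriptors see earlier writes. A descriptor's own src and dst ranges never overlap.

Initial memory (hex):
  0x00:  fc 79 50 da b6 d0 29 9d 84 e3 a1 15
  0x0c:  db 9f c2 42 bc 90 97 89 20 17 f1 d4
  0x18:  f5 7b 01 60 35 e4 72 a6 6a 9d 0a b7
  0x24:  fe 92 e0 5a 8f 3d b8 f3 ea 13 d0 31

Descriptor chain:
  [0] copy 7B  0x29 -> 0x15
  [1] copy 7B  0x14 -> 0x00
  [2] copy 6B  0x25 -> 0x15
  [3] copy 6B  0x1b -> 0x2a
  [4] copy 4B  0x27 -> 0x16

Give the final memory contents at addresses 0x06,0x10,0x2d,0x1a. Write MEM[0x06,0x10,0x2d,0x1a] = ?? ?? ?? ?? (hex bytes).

MEM[0x06,0x10,0x2d,0x1a] = d0 bc 72 b8

[0] 0x29->0x15 len=7 : 3d b8 f3 ea 13 d0 31
[1] 0x14->0x00 len=7 : 20 3d b8 f3 ea 13 d0
[2] 0x25->0x15 len=6 : 92 e0 5a 8f 3d b8
[3] 0x1b->0x2a len=6 : 31 35 e4 72 a6 6a
[4] 0x27->0x16 len=4 : 5a 8f 3d 31
query mem[0x06]=0xd0, mem[0x10]=0xbc, mem[0x2d]=0x72, mem[0x1a]=0xb8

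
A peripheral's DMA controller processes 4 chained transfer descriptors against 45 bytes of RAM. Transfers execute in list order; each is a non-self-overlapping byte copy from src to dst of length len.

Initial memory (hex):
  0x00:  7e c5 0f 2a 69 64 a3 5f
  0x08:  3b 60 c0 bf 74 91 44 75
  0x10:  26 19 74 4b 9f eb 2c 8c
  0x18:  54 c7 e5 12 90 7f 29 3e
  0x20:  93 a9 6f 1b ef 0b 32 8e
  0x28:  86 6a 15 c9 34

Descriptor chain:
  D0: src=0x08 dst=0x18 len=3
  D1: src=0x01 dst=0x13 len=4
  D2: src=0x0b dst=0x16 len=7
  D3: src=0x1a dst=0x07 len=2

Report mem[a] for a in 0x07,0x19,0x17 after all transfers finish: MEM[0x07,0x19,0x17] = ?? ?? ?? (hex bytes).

MEM[0x07,0x19,0x17] = 75 44 74

[0] 0x08->0x18 len=3 : 3b 60 c0
[1] 0x01->0x13 len=4 : c5 0f 2a 69
[2] 0x0b->0x16 len=7 : bf 74 91 44 75 26 19
[3] 0x1a->0x07 len=2 : 75 26
query mem[0x07]=0x75, mem[0x19]=0x44, mem[0x17]=0x74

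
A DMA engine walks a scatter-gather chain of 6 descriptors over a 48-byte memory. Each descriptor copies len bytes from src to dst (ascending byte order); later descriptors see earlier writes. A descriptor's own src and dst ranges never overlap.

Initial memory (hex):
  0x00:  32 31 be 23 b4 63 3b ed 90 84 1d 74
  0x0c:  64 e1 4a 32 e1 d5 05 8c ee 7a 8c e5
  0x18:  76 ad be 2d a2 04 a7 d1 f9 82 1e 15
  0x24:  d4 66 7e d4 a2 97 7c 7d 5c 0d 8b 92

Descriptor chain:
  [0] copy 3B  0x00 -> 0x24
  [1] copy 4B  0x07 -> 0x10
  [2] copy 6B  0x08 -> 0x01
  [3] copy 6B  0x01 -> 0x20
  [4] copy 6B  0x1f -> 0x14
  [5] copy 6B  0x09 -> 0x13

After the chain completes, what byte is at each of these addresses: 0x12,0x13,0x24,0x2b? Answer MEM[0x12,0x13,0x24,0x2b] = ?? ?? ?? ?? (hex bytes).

MEM[0x12,0x13,0x24,0x2b] = 84 84 64 7d

[0] 0x00->0x24 len=3 : 32 31 be
[1] 0x07->0x10 len=4 : ed 90 84 1d
[2] 0x08->0x01 len=6 : 90 84 1d 74 64 e1
[3] 0x01->0x20 len=6 : 90 84 1d 74 64 e1
[4] 0x1f->0x14 len=6 : d1 90 84 1d 74 64
[5] 0x09->0x13 len=6 : 84 1d 74 64 e1 4a
query mem[0x12]=0x84, mem[0x13]=0x84, mem[0x24]=0x64, mem[0x2b]=0x7d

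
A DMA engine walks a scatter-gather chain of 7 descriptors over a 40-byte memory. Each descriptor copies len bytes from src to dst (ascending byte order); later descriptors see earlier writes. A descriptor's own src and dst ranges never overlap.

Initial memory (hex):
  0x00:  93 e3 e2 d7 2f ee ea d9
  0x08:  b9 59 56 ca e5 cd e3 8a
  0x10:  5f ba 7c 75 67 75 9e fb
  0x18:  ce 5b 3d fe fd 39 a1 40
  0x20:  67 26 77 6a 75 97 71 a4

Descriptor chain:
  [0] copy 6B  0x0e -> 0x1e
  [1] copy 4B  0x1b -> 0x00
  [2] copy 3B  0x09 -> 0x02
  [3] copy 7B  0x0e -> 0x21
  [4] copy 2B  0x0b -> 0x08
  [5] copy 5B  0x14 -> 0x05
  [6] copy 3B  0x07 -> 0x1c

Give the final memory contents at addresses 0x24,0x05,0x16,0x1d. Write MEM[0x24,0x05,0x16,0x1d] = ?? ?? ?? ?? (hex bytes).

MEM[0x24,0x05,0x16,0x1d] = ba 67 9e fb

[0] 0x0e->0x1e len=6 : e3 8a 5f ba 7c 75
[1] 0x1b->0x00 len=4 : fe fd 39 e3
[2] 0x09->0x02 len=3 : 59 56 ca
[3] 0x0e->0x21 len=7 : e3 8a 5f ba 7c 75 67
[4] 0x0b->0x08 len=2 : ca e5
[5] 0x14->0x05 len=5 : 67 75 9e fb ce
[6] 0x07->0x1c len=3 : 9e fb ce
query mem[0x24]=0xba, mem[0x05]=0x67, mem[0x16]=0x9e, mem[0x1d]=0xfb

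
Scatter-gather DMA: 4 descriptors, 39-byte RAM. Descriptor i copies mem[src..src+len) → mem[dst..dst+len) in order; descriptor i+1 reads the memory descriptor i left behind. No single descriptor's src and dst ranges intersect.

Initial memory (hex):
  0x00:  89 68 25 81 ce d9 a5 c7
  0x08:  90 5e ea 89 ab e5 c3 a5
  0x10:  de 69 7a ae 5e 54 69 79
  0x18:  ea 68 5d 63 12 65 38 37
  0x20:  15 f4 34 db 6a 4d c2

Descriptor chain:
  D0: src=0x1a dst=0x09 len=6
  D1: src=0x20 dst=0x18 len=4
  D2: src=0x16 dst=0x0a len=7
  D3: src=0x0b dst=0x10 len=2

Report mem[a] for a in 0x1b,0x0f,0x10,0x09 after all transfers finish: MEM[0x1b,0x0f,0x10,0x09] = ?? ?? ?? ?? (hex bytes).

MEM[0x1b,0x0f,0x10,0x09] = db db 79 5d

[0] 0x1a->0x09 len=6 : 5d 63 12 65 38 37
[1] 0x20->0x18 len=4 : 15 f4 34 db
[2] 0x16->0x0a len=7 : 69 79 15 f4 34 db 12
[3] 0x0b->0x10 len=2 : 79 15
query mem[0x1b]=0xdb, mem[0x0f]=0xdb, mem[0x10]=0x79, mem[0x09]=0x5d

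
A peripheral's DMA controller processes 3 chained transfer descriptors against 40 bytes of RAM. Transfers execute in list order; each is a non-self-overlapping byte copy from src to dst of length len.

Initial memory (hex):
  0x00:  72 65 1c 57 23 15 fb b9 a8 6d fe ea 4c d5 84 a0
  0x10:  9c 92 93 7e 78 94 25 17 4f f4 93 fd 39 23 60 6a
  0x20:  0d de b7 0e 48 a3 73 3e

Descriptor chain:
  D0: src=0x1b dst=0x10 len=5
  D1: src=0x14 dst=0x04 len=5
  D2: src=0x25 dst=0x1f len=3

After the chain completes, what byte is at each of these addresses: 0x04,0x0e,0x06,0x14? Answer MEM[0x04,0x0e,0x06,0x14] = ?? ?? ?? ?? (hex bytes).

MEM[0x04,0x0e,0x06,0x14] = 6a 84 25 6a

  after D0: wrote 5B at 0x10 = fd3923606a
  after D1: wrote 5B at 0x04 = 6a9425174f
  after D2: wrote 3B at 0x1f = a3733e
query mem[0x04]=0x6a, mem[0x0e]=0x84, mem[0x06]=0x25, mem[0x14]=0x6a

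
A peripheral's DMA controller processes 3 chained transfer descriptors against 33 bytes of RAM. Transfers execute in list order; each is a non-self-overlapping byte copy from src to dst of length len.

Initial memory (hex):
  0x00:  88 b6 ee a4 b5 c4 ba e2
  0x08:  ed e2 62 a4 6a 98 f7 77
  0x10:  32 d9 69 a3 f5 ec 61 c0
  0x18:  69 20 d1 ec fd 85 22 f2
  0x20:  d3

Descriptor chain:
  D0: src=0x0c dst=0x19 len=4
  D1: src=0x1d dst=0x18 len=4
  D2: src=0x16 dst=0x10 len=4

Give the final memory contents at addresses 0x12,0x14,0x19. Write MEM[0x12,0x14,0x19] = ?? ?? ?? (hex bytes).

MEM[0x12,0x14,0x19] = 85 f5 22

D0: mem[0x19..0x1c] <- [6a 98 f7 77]
D1: mem[0x18..0x1b] <- [85 22 f2 d3]
D2: mem[0x10..0x13] <- [61 c0 85 22]
query mem[0x12]=0x85, mem[0x14]=0xf5, mem[0x19]=0x22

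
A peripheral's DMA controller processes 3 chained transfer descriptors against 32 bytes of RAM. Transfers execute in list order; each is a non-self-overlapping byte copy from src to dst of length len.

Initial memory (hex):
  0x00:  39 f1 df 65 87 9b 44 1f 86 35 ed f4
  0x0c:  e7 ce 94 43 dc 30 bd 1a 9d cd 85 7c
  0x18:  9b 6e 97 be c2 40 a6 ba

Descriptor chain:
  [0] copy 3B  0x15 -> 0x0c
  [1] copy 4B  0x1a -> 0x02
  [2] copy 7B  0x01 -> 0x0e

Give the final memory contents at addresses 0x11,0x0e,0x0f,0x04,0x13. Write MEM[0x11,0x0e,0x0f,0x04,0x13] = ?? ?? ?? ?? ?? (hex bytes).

D0: mem[0x0c..0x0e] <- [cd 85 7c]
D1: mem[0x02..0x05] <- [97 be c2 40]
D2: mem[0x0e..0x14] <- [f1 97 be c2 40 44 1f]
query mem[0x11]=0xc2, mem[0x0e]=0xf1, mem[0x0f]=0x97, mem[0x04]=0xc2, mem[0x13]=0x44

MEM[0x11,0x0e,0x0f,0x04,0x13] = c2 f1 97 c2 44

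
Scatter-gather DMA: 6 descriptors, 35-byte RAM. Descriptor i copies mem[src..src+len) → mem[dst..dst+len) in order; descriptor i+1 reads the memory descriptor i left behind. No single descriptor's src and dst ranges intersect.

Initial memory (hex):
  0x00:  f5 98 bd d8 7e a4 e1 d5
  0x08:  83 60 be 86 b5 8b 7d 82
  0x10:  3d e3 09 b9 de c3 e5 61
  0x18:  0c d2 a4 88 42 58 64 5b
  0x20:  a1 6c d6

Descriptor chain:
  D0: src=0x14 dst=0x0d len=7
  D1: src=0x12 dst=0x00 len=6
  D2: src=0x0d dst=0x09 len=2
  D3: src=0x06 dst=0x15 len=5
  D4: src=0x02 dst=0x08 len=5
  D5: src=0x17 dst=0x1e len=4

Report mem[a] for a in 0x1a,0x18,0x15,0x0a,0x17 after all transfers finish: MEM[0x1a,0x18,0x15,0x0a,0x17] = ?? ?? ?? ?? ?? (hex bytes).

MEM[0x1a,0x18,0x15,0x0a,0x17] = a4 de e1 e5 83

[0] 0x14->0x0d len=7 : de c3 e5 61 0c d2 a4
[1] 0x12->0x00 len=6 : d2 a4 de c3 e5 61
[2] 0x0d->0x09 len=2 : de c3
[3] 0x06->0x15 len=5 : e1 d5 83 de c3
[4] 0x02->0x08 len=5 : de c3 e5 61 e1
[5] 0x17->0x1e len=4 : 83 de c3 a4
query mem[0x1a]=0xa4, mem[0x18]=0xde, mem[0x15]=0xe1, mem[0x0a]=0xe5, mem[0x17]=0x83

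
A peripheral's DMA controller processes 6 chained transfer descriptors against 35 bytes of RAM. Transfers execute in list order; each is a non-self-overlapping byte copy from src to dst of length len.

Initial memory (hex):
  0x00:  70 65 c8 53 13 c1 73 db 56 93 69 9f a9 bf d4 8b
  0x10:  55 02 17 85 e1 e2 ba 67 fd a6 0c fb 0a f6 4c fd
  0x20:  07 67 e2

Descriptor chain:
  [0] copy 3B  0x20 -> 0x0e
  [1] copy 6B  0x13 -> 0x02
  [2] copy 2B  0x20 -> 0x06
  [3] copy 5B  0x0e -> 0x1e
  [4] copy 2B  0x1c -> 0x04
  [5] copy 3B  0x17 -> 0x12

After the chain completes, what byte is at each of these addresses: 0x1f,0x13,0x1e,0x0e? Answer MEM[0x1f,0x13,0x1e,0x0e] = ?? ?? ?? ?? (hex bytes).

MEM[0x1f,0x13,0x1e,0x0e] = 67 fd 07 07

[0] 0x20->0x0e len=3 : 07 67 e2
[1] 0x13->0x02 len=6 : 85 e1 e2 ba 67 fd
[2] 0x20->0x06 len=2 : 07 67
[3] 0x0e->0x1e len=5 : 07 67 e2 02 17
[4] 0x1c->0x04 len=2 : 0a f6
[5] 0x17->0x12 len=3 : 67 fd a6
query mem[0x1f]=0x67, mem[0x13]=0xfd, mem[0x1e]=0x07, mem[0x0e]=0x07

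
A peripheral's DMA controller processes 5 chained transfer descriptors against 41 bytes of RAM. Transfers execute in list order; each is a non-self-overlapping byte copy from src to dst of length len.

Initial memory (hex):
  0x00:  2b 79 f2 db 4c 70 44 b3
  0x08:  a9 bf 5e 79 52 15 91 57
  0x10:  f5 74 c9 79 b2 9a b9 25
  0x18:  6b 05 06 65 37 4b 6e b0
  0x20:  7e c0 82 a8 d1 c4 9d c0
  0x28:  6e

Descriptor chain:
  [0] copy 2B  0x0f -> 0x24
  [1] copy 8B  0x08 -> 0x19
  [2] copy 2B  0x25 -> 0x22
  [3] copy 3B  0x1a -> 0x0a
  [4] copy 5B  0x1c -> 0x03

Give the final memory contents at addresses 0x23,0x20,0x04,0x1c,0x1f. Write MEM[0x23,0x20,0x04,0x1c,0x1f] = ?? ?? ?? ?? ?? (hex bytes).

MEM[0x23,0x20,0x04,0x1c,0x1f] = 9d 57 52 79 91

[0] 0x0f->0x24 len=2 : 57 f5
[1] 0x08->0x19 len=8 : a9 bf 5e 79 52 15 91 57
[2] 0x25->0x22 len=2 : f5 9d
[3] 0x1a->0x0a len=3 : bf 5e 79
[4] 0x1c->0x03 len=5 : 79 52 15 91 57
query mem[0x23]=0x9d, mem[0x20]=0x57, mem[0x04]=0x52, mem[0x1c]=0x79, mem[0x1f]=0x91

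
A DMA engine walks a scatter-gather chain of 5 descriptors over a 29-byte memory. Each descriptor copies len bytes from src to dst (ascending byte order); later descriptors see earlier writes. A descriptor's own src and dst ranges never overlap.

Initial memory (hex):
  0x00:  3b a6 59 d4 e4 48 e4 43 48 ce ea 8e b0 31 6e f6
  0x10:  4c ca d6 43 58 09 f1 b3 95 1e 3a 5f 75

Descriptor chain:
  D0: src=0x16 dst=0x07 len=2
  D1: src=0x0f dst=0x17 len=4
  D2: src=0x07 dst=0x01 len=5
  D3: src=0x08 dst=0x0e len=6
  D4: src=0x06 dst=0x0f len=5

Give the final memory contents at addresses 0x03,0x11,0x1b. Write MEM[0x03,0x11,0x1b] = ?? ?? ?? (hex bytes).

  after D0: wrote 2B at 0x07 = f1b3
  after D1: wrote 4B at 0x17 = f64ccad6
  after D2: wrote 5B at 0x01 = f1b3ceea8e
  after D3: wrote 6B at 0x0e = b3ceea8eb031
  after D4: wrote 5B at 0x0f = e4f1b3ceea
query mem[0x03]=0xce, mem[0x11]=0xb3, mem[0x1b]=0x5f

MEM[0x03,0x11,0x1b] = ce b3 5f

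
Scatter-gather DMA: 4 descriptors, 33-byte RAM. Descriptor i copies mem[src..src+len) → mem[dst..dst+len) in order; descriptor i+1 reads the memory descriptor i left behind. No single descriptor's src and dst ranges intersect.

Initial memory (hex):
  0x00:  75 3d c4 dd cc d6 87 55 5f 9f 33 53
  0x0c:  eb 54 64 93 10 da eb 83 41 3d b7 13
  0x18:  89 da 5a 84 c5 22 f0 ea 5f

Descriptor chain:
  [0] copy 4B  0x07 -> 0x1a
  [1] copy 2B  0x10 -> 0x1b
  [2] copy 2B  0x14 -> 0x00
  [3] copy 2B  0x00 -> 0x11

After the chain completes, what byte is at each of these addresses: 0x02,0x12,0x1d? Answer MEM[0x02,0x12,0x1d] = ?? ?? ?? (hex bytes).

#0 dst[0x1a+4] := {0x55,0x5f,0x9f,0x33}
#1 dst[0x1b+2] := {0x10,0xda}
#2 dst[0x00+2] := {0x41,0x3d}
#3 dst[0x11+2] := {0x41,0x3d}
query mem[0x02]=0xc4, mem[0x12]=0x3d, mem[0x1d]=0x33

MEM[0x02,0x12,0x1d] = c4 3d 33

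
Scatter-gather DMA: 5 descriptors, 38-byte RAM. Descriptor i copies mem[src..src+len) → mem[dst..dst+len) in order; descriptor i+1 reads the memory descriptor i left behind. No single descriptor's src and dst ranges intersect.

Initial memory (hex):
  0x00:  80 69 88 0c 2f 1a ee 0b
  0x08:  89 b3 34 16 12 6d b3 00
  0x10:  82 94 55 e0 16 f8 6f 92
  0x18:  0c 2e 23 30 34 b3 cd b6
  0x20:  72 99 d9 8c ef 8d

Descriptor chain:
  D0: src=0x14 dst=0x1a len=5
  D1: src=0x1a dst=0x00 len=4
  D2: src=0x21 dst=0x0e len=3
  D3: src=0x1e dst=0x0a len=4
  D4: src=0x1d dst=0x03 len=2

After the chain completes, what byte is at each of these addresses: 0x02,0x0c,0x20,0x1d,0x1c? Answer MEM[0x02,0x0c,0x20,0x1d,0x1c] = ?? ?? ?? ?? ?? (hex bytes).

MEM[0x02,0x0c,0x20,0x1d,0x1c] = 6f 72 72 92 6f

  after D0: wrote 5B at 0x1a = 16f86f920c
  after D1: wrote 4B at 0x00 = 16f86f92
  after D2: wrote 3B at 0x0e = 99d98c
  after D3: wrote 4B at 0x0a = 0cb67299
  after D4: wrote 2B at 0x03 = 920c
query mem[0x02]=0x6f, mem[0x0c]=0x72, mem[0x20]=0x72, mem[0x1d]=0x92, mem[0x1c]=0x6f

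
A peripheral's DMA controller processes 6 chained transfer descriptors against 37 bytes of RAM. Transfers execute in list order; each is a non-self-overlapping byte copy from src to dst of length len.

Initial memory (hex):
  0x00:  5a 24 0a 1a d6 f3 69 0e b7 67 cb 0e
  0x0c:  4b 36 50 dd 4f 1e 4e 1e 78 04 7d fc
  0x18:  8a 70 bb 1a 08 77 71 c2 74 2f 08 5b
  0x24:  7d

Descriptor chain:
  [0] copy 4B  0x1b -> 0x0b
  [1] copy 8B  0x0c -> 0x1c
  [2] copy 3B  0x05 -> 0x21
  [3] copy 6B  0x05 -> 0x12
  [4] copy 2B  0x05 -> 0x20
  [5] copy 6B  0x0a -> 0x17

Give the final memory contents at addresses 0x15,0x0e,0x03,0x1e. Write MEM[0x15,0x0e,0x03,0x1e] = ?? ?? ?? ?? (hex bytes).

D0: mem[0x0b..0x0e] <- [1a 08 77 71]
D1: mem[0x1c..0x23] <- [08 77 71 dd 4f 1e 4e 1e]
D2: mem[0x21..0x23] <- [f3 69 0e]
D3: mem[0x12..0x17] <- [f3 69 0e b7 67 cb]
D4: mem[0x20..0x21] <- [f3 69]
D5: mem[0x17..0x1c] <- [cb 1a 08 77 71 dd]
query mem[0x15]=0xb7, mem[0x0e]=0x71, mem[0x03]=0x1a, mem[0x1e]=0x71

MEM[0x15,0x0e,0x03,0x1e] = b7 71 1a 71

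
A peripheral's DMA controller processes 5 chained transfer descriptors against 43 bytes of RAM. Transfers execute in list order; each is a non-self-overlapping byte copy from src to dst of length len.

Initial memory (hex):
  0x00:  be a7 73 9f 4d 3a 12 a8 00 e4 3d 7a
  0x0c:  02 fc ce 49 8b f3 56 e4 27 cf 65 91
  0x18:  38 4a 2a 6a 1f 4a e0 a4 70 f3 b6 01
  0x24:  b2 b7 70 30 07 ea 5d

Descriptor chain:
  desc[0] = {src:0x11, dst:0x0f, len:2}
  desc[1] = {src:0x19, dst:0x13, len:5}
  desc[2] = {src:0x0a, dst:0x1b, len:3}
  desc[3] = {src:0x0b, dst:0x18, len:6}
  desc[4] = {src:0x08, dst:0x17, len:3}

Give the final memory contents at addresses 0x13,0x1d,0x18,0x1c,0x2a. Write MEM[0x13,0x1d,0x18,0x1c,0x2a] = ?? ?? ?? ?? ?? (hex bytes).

MEM[0x13,0x1d,0x18,0x1c,0x2a] = 4a 56 e4 f3 5d

  after D0: wrote 2B at 0x0f = f356
  after D1: wrote 5B at 0x13 = 4a2a6a1f4a
  after D2: wrote 3B at 0x1b = 3d7a02
  after D3: wrote 6B at 0x18 = 7a02fccef356
  after D4: wrote 3B at 0x17 = 00e43d
query mem[0x13]=0x4a, mem[0x1d]=0x56, mem[0x18]=0xe4, mem[0x1c]=0xf3, mem[0x2a]=0x5d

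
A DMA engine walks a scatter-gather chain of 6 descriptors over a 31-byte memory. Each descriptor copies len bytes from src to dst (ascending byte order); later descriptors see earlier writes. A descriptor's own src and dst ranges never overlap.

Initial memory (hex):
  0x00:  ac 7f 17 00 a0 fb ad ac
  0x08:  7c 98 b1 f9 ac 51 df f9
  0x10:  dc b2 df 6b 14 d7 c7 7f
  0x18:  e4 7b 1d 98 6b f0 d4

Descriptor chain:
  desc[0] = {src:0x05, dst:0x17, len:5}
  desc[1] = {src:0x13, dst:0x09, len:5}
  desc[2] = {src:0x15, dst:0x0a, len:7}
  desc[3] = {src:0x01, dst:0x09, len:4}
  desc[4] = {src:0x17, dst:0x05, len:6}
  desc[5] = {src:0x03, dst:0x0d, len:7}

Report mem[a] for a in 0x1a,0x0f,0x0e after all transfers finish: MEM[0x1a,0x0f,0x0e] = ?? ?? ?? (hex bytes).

MEM[0x1a,0x0f,0x0e] = 7c fb a0

  after D0: wrote 5B at 0x17 = fbadac7c98
  after D1: wrote 5B at 0x09 = 6b14d7c7fb
  after D2: wrote 7B at 0x0a = d7c7fbadac7c98
  after D3: wrote 4B at 0x09 = 7f1700a0
  after D4: wrote 6B at 0x05 = fbadac7c986b
  after D5: wrote 7B at 0x0d = 00a0fbadac7c98
query mem[0x1a]=0x7c, mem[0x0f]=0xfb, mem[0x0e]=0xa0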